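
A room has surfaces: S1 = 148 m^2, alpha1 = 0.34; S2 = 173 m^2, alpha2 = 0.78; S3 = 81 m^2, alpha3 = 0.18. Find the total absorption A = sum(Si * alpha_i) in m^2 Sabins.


148 * 0.34 = 50.32
173 * 0.78 = 134.94
81 * 0.18 = 14.58
A_total = 50.32 + 134.94 + 14.58 = 199.84 m^2


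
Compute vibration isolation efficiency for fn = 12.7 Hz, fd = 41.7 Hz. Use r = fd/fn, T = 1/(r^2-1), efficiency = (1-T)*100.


r = 41.7 / 12.7 = 3.28346
r^2 - 1 = 3.28346^2 - 1 = 9.78111
T = 1/9.78111 = 0.102238
Efficiency = (1 - 0.102238)*100 = 89.776 %


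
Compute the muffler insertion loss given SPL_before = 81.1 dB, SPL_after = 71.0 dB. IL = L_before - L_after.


Insertion loss = SPL without muffler - SPL with muffler
IL = 81.1 - 71.0 = 10.1 dB


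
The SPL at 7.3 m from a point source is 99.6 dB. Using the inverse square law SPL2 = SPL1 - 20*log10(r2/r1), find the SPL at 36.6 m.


r2/r1 = 36.6/7.3 = 5.0137
Correction = 20*log10(5.0137) = 14.0032 dB
SPL2 = 99.6 - 14.0032 = 85.597 dB


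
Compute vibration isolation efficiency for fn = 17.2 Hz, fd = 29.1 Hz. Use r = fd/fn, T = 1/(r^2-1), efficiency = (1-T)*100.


r = 29.1 / 17.2 = 1.69186
r^2 - 1 = 1.69186^2 - 1 = 1.86239
T = 1/1.86239 = 0.536944
Efficiency = (1 - 0.536944)*100 = 46.306 %


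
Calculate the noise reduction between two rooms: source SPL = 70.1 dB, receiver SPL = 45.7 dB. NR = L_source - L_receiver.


NR = L_source - L_receiver (difference between source and receiving room levels)
NR = 70.1 - 45.7 = 24.4 dB


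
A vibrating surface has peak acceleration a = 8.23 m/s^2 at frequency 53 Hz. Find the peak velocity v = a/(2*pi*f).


omega = 2*pi*f = 2*pi*53 = 333.009 rad/s
v = a / omega = 8.23 / 333.009 = 0.024714 m/s


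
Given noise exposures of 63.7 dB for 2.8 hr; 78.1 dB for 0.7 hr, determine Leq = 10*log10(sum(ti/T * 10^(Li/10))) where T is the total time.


T_total = 2.8 + 0.7 = 3.5 hr
(2.8/3.5) * 10^(63.7/10) = 1.87538e+06
(0.7/3.5) * 10^(78.1/10) = 1.29131e+07
Sum = 1.87538e+06 + 1.29131e+07 = 1.47885e+07
Leq = 10*log10(1.47885e+07) = 71.699 dB


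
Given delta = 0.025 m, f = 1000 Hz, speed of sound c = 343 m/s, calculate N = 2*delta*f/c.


N = 2*delta*f/c = 2*delta/lambda, where lambda = c/f
lambda = 343 / 1000 = 0.343 m
N = 2 * 0.025 / 0.343 = 0.14577


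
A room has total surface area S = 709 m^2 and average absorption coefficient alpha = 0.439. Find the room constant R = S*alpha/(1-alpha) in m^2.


R = 709 * 0.439 / (1 - 0.439) = 554.81 m^2


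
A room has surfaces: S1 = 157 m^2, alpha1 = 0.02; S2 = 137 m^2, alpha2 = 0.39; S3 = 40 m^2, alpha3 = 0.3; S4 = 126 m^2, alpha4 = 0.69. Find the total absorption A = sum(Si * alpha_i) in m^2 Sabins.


157 * 0.02 = 3.14
137 * 0.39 = 53.43
40 * 0.3 = 12
126 * 0.69 = 86.94
A_total = 3.14 + 53.43 + 12 + 86.94 = 155.51 m^2


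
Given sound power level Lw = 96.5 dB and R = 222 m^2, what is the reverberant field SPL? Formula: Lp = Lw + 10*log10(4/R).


4/R = 4/222 = 0.018018
Lp = 96.5 + 10*log10(0.018018) = 79.057 dB


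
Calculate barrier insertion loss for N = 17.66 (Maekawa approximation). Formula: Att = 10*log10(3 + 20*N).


3 + 20*N = 3 + 20*17.66 = 356.2
Att = 10*log10(356.2) = 25.517 dB


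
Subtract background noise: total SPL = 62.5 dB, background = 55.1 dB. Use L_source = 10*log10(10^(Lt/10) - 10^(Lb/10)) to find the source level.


10^(62.5/10) = 1.77828e+06
10^(55.1/10) = 323594
Difference = 1.77828e+06 - 323594 = 1.45469e+06
L_source = 10*log10(1.45469e+06) = 61.628 dB


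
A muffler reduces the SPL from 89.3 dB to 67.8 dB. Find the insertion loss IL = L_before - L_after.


Insertion loss = SPL without muffler - SPL with muffler
IL = 89.3 - 67.8 = 21.5 dB


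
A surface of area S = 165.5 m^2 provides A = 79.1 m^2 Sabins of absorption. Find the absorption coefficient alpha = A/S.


Absorption coefficient = absorbed power / incident power
alpha = A / S = 79.1 / 165.5 = 0.47795


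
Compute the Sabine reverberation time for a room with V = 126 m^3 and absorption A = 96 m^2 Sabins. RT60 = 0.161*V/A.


RT60 = 0.161 * 126 / 96 = 0.21131 s


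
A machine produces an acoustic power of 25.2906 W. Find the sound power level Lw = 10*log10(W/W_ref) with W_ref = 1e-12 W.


W / W_ref = 25.2906 / 1e-12 = 2.52906e+13
Lw = 10 * log10(2.52906e+13) = 134.03 dB


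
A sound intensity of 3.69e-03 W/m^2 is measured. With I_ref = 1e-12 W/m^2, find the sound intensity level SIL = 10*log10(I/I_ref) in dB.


I / I_ref = 3.69e-03 / 1e-12 = 3.69e+09
SIL = 10 * log10(3.69e+09) = 95.67 dB


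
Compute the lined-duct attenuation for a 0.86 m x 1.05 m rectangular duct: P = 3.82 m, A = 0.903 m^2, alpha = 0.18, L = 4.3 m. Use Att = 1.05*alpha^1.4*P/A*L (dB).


alpha^1.4 = 0.18^1.4 = 0.0906529
Attenuation rate = 1.05 * alpha^1.4 * P / A
= 1.05 * 0.0906529 * 3.82 / 0.903 = 0.402668 dB/m
Total Att = 0.402668 * 4.3 = 1.7315 dB


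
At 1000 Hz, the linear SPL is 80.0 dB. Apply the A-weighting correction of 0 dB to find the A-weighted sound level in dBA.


A-weighting table: 1000 Hz -> 0 dB correction
SPL_A = SPL + correction = 80.0 + (0) = 80 dBA


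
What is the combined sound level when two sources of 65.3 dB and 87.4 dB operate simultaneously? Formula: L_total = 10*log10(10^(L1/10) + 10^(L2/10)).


10^(65.3/10) = 3.38844e+06
10^(87.4/10) = 5.49541e+08
Sum = 3.38844e+06 + 5.49541e+08 = 5.52929e+08
L_total = 10*log10(5.52929e+08) = 87.427 dB


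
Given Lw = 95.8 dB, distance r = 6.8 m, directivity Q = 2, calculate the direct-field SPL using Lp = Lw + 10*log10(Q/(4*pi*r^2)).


4*pi*r^2 = 4*pi*6.8^2 = 581.069 m^2
Q / (4*pi*r^2) = 2 / 581.069 = 0.00344193
Lp = 95.8 + 10*log10(0.00344193) = 71.168 dB


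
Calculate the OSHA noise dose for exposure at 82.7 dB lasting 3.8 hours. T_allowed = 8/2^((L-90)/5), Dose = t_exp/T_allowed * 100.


T_allowed = 8 / 2^((82.7 - 90)/5) = 22.0087 hr
Dose = 3.8 / 22.0087 * 100 = 17.266 %


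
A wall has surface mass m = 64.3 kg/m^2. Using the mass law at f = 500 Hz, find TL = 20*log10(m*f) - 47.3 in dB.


m * f = 64.3 * 500 = 32150
20*log10(32150) = 90.1436 dB
TL = 90.1436 - 47.3 = 42.844 dB


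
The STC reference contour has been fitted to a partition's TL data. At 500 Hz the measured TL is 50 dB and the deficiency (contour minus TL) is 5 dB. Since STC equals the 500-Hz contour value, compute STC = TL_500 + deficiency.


By ASTM E413, STC = value of the fitted reference contour at 500 Hz.
Contour value at 500 Hz = TL_500 + deficiency = 50 + 5 = 55
STC = 55


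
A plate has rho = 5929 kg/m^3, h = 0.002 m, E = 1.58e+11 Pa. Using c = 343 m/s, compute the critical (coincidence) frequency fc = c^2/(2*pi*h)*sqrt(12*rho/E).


12*rho/E = 12*5929/1.58e+11 = 4.50304e-07
sqrt(12*rho/E) = sqrt(4.50304e-07) = 0.000671047
c^2/(2*pi*h) = 343^2/(2*pi*0.002) = 9.36221e+06
fc = 9.36221e+06 * 0.000671047 = 6282.5 Hz


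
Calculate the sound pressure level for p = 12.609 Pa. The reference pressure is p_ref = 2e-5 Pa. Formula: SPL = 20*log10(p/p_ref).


p / p_ref = 12.609 / 2e-5 = 630450
SPL = 20 * log10(630450) = 115.99 dB


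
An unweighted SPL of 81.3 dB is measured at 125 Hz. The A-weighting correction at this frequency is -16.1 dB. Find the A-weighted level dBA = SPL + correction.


A-weighting table: 125 Hz -> -16.1 dB correction
SPL_A = SPL + correction = 81.3 + (-16.1) = 65.2 dBA


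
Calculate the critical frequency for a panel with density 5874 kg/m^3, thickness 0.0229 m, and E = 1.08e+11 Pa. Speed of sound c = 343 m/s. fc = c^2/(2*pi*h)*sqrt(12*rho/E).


12*rho/E = 12*5874/1.08e+11 = 6.52667e-07
sqrt(12*rho/E) = sqrt(6.52667e-07) = 0.000807878
c^2/(2*pi*h) = 343^2/(2*pi*0.0229) = 817660
fc = 817660 * 0.000807878 = 660.57 Hz


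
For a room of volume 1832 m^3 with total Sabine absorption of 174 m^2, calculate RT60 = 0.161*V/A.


RT60 = 0.161 * 1832 / 174 = 1.6951 s


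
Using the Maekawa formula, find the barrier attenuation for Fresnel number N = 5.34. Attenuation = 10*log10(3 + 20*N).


3 + 20*N = 3 + 20*5.34 = 109.8
Att = 10*log10(109.8) = 20.406 dB


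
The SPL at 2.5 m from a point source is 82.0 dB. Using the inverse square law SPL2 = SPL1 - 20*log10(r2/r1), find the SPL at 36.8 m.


r2/r1 = 36.8/2.5 = 14.72
Correction = 20*log10(14.72) = 23.3582 dB
SPL2 = 82.0 - 23.3582 = 58.642 dB


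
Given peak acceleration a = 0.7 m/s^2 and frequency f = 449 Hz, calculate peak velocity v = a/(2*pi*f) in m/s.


omega = 2*pi*f = 2*pi*449 = 2821.15 rad/s
v = a / omega = 0.7 / 2821.15 = 0.00024813 m/s


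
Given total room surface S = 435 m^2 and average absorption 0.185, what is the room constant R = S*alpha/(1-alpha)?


R = 435 * 0.185 / (1 - 0.185) = 98.742 m^2


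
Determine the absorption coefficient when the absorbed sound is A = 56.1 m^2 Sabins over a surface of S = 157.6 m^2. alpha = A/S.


Absorption coefficient = absorbed power / incident power
alpha = A / S = 56.1 / 157.6 = 0.35596


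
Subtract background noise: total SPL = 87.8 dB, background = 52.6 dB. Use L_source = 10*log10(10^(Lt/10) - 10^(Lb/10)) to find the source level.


10^(87.8/10) = 6.0256e+08
10^(52.6/10) = 181970
Difference = 6.0256e+08 - 181970 = 6.02378e+08
L_source = 10*log10(6.02378e+08) = 87.799 dB


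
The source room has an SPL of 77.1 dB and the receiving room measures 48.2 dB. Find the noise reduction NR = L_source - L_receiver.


NR = L_source - L_receiver (difference between source and receiving room levels)
NR = 77.1 - 48.2 = 28.9 dB


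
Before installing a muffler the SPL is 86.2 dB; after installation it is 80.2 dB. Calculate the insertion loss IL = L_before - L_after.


Insertion loss = SPL without muffler - SPL with muffler
IL = 86.2 - 80.2 = 6 dB


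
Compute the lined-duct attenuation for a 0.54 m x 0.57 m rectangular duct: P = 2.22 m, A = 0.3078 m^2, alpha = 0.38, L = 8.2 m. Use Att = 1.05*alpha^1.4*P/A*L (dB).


alpha^1.4 = 0.38^1.4 = 0.258046
Attenuation rate = 1.05 * alpha^1.4 * P / A
= 1.05 * 0.258046 * 2.22 / 0.3078 = 1.95421 dB/m
Total Att = 1.95421 * 8.2 = 16.025 dB


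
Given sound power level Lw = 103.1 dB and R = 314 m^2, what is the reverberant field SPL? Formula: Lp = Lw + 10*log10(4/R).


4/R = 4/314 = 0.0127389
Lp = 103.1 + 10*log10(0.0127389) = 84.151 dB


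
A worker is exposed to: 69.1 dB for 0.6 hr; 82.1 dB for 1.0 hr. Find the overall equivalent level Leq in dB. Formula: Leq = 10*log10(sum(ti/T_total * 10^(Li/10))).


T_total = 0.6 + 1.0 = 1.6 hr
(0.6/1.6) * 10^(69.1/10) = 3.04811e+06
(1.0/1.6) * 10^(82.1/10) = 1.01363e+08
Sum = 3.04811e+06 + 1.01363e+08 = 1.04411e+08
Leq = 10*log10(1.04411e+08) = 80.187 dB


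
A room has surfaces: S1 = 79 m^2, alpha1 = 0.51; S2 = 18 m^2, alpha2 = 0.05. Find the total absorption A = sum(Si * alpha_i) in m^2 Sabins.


79 * 0.51 = 40.29
18 * 0.05 = 0.9
A_total = 40.29 + 0.9 = 41.19 m^2


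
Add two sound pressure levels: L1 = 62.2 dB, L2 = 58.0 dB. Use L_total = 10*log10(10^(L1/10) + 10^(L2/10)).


10^(62.2/10) = 1.65959e+06
10^(58.0/10) = 630957
Sum = 1.65959e+06 + 630957 = 2.29055e+06
L_total = 10*log10(2.29055e+06) = 63.599 dB


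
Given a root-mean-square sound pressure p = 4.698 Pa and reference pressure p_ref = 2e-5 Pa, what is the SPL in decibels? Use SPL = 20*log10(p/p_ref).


p / p_ref = 4.698 / 2e-5 = 234900
SPL = 20 * log10(234900) = 107.42 dB


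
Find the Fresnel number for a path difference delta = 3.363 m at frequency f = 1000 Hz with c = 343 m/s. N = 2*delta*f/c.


N = 2*delta*f/c = 2*delta/lambda, where lambda = c/f
lambda = 343 / 1000 = 0.343 m
N = 2 * 3.363 / 0.343 = 19.609


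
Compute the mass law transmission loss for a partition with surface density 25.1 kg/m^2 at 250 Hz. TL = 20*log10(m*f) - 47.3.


m * f = 25.1 * 250 = 6275
20*log10(6275) = 75.9523 dB
TL = 75.9523 - 47.3 = 28.652 dB


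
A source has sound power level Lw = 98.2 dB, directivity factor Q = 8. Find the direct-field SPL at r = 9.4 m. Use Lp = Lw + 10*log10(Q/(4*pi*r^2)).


4*pi*r^2 = 4*pi*9.4^2 = 1110.36 m^2
Q / (4*pi*r^2) = 8 / 1110.36 = 0.00720487
Lp = 98.2 + 10*log10(0.00720487) = 76.776 dB


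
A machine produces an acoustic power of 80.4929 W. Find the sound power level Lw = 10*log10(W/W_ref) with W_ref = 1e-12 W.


W / W_ref = 80.4929 / 1e-12 = 8.04929e+13
Lw = 10 * log10(8.04929e+13) = 139.06 dB


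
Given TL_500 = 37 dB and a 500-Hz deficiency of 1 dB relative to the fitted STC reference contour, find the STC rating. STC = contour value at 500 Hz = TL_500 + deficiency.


By ASTM E413, STC = value of the fitted reference contour at 500 Hz.
Contour value at 500 Hz = TL_500 + deficiency = 37 + 1 = 38
STC = 38


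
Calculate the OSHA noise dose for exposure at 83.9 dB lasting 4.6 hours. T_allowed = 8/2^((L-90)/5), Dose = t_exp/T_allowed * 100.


T_allowed = 8 / 2^((83.9 - 90)/5) = 18.6357 hr
Dose = 4.6 / 18.6357 * 100 = 24.684 %


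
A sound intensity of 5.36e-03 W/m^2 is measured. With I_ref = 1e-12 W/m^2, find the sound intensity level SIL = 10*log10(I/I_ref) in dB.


I / I_ref = 5.36e-03 / 1e-12 = 5.36e+09
SIL = 10 * log10(5.36e+09) = 97.292 dB


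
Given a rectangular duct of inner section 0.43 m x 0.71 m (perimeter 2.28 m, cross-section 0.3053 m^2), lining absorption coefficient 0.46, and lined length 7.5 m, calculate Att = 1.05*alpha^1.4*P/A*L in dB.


alpha^1.4 = 0.46^1.4 = 0.337179
Attenuation rate = 1.05 * alpha^1.4 * P / A
= 1.05 * 0.337179 * 2.28 / 0.3053 = 2.64398 dB/m
Total Att = 2.64398 * 7.5 = 19.83 dB


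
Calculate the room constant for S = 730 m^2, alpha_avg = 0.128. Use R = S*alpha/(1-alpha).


R = 730 * 0.128 / (1 - 0.128) = 107.16 m^2


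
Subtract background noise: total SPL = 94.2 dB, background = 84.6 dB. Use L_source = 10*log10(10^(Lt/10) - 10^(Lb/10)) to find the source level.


10^(94.2/10) = 2.63027e+09
10^(84.6/10) = 2.88403e+08
Difference = 2.63027e+09 - 2.88403e+08 = 2.34187e+09
L_source = 10*log10(2.34187e+09) = 93.696 dB


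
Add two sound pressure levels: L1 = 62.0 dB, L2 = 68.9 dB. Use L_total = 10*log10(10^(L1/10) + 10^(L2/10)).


10^(62.0/10) = 1.58489e+06
10^(68.9/10) = 7.76247e+06
Sum = 1.58489e+06 + 7.76247e+06 = 9.34736e+06
L_total = 10*log10(9.34736e+06) = 69.707 dB


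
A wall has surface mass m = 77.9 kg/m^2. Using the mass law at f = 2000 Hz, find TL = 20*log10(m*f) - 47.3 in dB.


m * f = 77.9 * 2000 = 155800
20*log10(155800) = 103.851 dB
TL = 103.851 - 47.3 = 56.551 dB


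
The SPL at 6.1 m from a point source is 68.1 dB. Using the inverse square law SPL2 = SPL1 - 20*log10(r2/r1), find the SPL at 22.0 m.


r2/r1 = 22.0/6.1 = 3.60656
Correction = 20*log10(3.60656) = 11.1419 dB
SPL2 = 68.1 - 11.1419 = 56.958 dB


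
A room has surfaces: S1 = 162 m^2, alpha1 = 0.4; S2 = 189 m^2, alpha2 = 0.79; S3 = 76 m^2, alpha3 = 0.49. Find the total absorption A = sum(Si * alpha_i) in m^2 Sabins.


162 * 0.4 = 64.8
189 * 0.79 = 149.31
76 * 0.49 = 37.24
A_total = 64.8 + 149.31 + 37.24 = 251.35 m^2


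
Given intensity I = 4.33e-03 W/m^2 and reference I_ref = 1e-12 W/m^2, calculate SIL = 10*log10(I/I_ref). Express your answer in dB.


I / I_ref = 4.33e-03 / 1e-12 = 4.33e+09
SIL = 10 * log10(4.33e+09) = 96.365 dB


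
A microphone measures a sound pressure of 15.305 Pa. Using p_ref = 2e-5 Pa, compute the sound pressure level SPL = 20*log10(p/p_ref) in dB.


p / p_ref = 15.305 / 2e-5 = 765250
SPL = 20 * log10(765250) = 117.68 dB


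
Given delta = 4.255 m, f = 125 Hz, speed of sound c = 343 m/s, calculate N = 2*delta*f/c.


N = 2*delta*f/c = 2*delta/lambda, where lambda = c/f
lambda = 343 / 125 = 2.744 m
N = 2 * 4.255 / 2.744 = 3.1013


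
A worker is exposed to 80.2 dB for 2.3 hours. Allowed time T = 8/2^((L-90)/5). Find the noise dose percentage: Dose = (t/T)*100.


T_allowed = 8 / 2^((80.2 - 90)/5) = 31.125 hr
Dose = 2.3 / 31.125 * 100 = 7.3896 %


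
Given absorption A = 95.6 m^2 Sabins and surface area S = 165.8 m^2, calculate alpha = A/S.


Absorption coefficient = absorbed power / incident power
alpha = A / S = 95.6 / 165.8 = 0.5766


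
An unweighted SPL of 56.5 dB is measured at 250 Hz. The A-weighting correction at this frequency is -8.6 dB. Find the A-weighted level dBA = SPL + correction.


A-weighting table: 250 Hz -> -8.6 dB correction
SPL_A = SPL + correction = 56.5 + (-8.6) = 47.9 dBA


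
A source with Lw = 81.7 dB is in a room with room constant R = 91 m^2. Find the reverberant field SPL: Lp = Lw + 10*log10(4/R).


4/R = 4/91 = 0.043956
Lp = 81.7 + 10*log10(0.043956) = 68.13 dB


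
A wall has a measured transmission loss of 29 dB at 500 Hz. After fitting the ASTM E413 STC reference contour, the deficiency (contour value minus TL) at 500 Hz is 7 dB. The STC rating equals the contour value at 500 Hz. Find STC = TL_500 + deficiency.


By ASTM E413, STC = value of the fitted reference contour at 500 Hz.
Contour value at 500 Hz = TL_500 + deficiency = 29 + 7 = 36
STC = 36


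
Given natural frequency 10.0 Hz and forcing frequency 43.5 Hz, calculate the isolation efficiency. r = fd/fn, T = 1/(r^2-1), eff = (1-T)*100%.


r = 43.5 / 10.0 = 4.35
r^2 - 1 = 4.35^2 - 1 = 17.9225
T = 1/17.9225 = 0.0557958
Efficiency = (1 - 0.0557958)*100 = 94.42 %


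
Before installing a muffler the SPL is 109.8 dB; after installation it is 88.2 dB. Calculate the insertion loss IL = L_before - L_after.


Insertion loss = SPL without muffler - SPL with muffler
IL = 109.8 - 88.2 = 21.6 dB


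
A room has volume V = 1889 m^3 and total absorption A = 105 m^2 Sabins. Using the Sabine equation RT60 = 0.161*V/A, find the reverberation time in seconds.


RT60 = 0.161 * 1889 / 105 = 2.8965 s


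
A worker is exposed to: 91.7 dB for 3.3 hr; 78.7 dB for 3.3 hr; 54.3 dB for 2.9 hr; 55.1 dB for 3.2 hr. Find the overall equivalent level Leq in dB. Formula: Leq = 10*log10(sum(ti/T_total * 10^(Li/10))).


T_total = 3.3 + 3.3 + 2.9 + 3.2 = 12.7 hr
(3.3/12.7) * 10^(91.7/10) = 3.84335e+08
(3.3/12.7) * 10^(78.7/10) = 1.92624e+07
(2.9/12.7) * 10^(54.3/10) = 61460.2
(3.2/12.7) * 10^(55.1/10) = 81535.4
Sum = 3.84335e+08 + 1.92624e+07 + 61460.2 + 81535.4 = 4.0374e+08
Leq = 10*log10(4.0374e+08) = 86.061 dB


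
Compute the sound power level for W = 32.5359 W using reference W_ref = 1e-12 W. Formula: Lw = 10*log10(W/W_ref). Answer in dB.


W / W_ref = 32.5359 / 1e-12 = 3.25359e+13
Lw = 10 * log10(3.25359e+13) = 135.12 dB


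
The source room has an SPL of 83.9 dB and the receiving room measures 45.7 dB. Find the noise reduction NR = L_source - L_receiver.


NR = L_source - L_receiver (difference between source and receiving room levels)
NR = 83.9 - 45.7 = 38.2 dB


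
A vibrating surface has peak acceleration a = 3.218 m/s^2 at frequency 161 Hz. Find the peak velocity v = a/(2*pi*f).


omega = 2*pi*f = 2*pi*161 = 1011.59 rad/s
v = a / omega = 3.218 / 1011.59 = 0.0031811 m/s


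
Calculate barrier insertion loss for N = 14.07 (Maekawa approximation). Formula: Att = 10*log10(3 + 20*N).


3 + 20*N = 3 + 20*14.07 = 284.4
Att = 10*log10(284.4) = 24.539 dB


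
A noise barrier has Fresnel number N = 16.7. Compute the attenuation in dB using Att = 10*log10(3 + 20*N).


3 + 20*N = 3 + 20*16.7 = 337
Att = 10*log10(337) = 25.276 dB


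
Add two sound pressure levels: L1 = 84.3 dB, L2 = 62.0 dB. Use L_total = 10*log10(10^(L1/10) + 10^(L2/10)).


10^(84.3/10) = 2.69153e+08
10^(62.0/10) = 1.58489e+06
Sum = 2.69153e+08 + 1.58489e+06 = 2.70738e+08
L_total = 10*log10(2.70738e+08) = 84.325 dB


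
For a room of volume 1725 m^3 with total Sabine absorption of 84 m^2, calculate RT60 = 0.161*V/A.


RT60 = 0.161 * 1725 / 84 = 3.3063 s


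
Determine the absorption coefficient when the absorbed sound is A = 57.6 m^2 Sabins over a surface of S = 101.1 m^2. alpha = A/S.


Absorption coefficient = absorbed power / incident power
alpha = A / S = 57.6 / 101.1 = 0.56973


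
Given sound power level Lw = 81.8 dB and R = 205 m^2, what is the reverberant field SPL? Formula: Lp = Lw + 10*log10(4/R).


4/R = 4/205 = 0.0195122
Lp = 81.8 + 10*log10(0.0195122) = 64.703 dB


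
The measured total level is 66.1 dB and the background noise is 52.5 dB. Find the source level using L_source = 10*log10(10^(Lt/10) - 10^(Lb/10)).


10^(66.1/10) = 4.0738e+06
10^(52.5/10) = 177828
Difference = 4.0738e+06 - 177828 = 3.89597e+06
L_source = 10*log10(3.89597e+06) = 65.906 dB


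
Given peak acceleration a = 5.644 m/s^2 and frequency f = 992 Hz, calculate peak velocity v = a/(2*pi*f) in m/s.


omega = 2*pi*f = 2*pi*992 = 6232.92 rad/s
v = a / omega = 5.644 / 6232.92 = 0.00090551 m/s


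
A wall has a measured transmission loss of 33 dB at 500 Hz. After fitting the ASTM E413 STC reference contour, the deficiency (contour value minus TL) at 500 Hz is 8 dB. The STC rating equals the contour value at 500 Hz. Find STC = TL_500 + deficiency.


By ASTM E413, STC = value of the fitted reference contour at 500 Hz.
Contour value at 500 Hz = TL_500 + deficiency = 33 + 8 = 41
STC = 41


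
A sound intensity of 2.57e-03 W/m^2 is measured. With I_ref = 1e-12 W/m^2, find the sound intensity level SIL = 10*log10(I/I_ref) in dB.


I / I_ref = 2.57e-03 / 1e-12 = 2.57e+09
SIL = 10 * log10(2.57e+09) = 94.099 dB


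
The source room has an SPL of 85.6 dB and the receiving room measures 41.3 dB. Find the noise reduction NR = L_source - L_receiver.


NR = L_source - L_receiver (difference between source and receiving room levels)
NR = 85.6 - 41.3 = 44.3 dB


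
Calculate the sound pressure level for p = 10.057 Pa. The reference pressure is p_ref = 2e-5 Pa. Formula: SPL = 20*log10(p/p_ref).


p / p_ref = 10.057 / 2e-5 = 502850
SPL = 20 * log10(502850) = 114.03 dB


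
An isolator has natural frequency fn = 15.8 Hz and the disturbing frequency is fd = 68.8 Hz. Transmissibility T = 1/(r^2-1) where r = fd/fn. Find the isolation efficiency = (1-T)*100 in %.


r = 68.8 / 15.8 = 4.35443
r^2 - 1 = 4.35443^2 - 1 = 17.9611
T = 1/17.9611 = 0.0556759
Efficiency = (1 - 0.0556759)*100 = 94.432 %


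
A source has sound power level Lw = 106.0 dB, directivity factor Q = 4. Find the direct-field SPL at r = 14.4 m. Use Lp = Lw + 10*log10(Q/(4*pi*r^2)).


4*pi*r^2 = 4*pi*14.4^2 = 2605.76 m^2
Q / (4*pi*r^2) = 4 / 2605.76 = 0.00153506
Lp = 106.0 + 10*log10(0.00153506) = 77.861 dB


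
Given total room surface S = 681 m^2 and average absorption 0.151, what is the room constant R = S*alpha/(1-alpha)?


R = 681 * 0.151 / (1 - 0.151) = 121.12 m^2


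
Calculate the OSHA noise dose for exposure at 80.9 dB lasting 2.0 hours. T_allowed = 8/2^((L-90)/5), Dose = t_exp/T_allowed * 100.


T_allowed = 8 / 2^((80.9 - 90)/5) = 28.2465 hr
Dose = 2.0 / 28.2465 * 100 = 7.0805 %


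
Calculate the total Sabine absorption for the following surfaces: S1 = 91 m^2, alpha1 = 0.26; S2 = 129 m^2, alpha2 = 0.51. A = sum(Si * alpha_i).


91 * 0.26 = 23.66
129 * 0.51 = 65.79
A_total = 23.66 + 65.79 = 89.45 m^2


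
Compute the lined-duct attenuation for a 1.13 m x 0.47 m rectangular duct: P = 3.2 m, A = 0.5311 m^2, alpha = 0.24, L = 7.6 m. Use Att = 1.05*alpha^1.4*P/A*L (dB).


alpha^1.4 = 0.24^1.4 = 0.135611
Attenuation rate = 1.05 * alpha^1.4 * P / A
= 1.05 * 0.135611 * 3.2 / 0.5311 = 0.857942 dB/m
Total Att = 0.857942 * 7.6 = 6.5204 dB


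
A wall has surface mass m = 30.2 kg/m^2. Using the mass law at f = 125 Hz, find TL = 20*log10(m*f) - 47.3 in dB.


m * f = 30.2 * 125 = 3775
20*log10(3775) = 71.5383 dB
TL = 71.5383 - 47.3 = 24.238 dB


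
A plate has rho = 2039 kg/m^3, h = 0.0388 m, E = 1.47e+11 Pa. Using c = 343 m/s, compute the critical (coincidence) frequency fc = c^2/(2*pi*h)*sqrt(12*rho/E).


12*rho/E = 12*2039/1.47e+11 = 1.66449e-07
sqrt(12*rho/E) = sqrt(1.66449e-07) = 0.000407982
c^2/(2*pi*h) = 343^2/(2*pi*0.0388) = 482588
fc = 482588 * 0.000407982 = 196.89 Hz


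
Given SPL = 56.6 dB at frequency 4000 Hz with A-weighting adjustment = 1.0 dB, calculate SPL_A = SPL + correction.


A-weighting table: 4000 Hz -> 1.0 dB correction
SPL_A = SPL + correction = 56.6 + (1.0) = 57.6 dBA


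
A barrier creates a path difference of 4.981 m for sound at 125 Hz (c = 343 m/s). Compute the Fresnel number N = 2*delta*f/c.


N = 2*delta*f/c = 2*delta/lambda, where lambda = c/f
lambda = 343 / 125 = 2.744 m
N = 2 * 4.981 / 2.744 = 3.6305


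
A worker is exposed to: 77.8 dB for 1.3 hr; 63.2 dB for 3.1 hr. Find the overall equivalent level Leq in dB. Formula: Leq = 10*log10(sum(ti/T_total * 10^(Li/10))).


T_total = 1.3 + 3.1 = 4.4 hr
(1.3/4.4) * 10^(77.8/10) = 1.78029e+07
(3.1/4.4) * 10^(63.2/10) = 1.472e+06
Sum = 1.78029e+07 + 1.472e+06 = 1.92749e+07
Leq = 10*log10(1.92749e+07) = 72.85 dB


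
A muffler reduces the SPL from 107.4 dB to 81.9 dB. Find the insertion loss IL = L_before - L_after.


Insertion loss = SPL without muffler - SPL with muffler
IL = 107.4 - 81.9 = 25.5 dB


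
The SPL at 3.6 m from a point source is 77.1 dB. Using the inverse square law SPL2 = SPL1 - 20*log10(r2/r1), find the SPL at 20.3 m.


r2/r1 = 20.3/3.6 = 5.63889
Correction = 20*log10(5.63889) = 15.0239 dB
SPL2 = 77.1 - 15.0239 = 62.076 dB


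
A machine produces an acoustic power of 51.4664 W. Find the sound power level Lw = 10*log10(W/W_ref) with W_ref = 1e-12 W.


W / W_ref = 51.4664 / 1e-12 = 5.14664e+13
Lw = 10 * log10(5.14664e+13) = 137.12 dB


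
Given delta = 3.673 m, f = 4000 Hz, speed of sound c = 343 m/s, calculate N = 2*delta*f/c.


N = 2*delta*f/c = 2*delta/lambda, where lambda = c/f
lambda = 343 / 4000 = 0.08575 m
N = 2 * 3.673 / 0.08575 = 85.668


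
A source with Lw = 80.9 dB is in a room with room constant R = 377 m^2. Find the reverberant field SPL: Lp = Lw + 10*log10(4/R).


4/R = 4/377 = 0.0106101
Lp = 80.9 + 10*log10(0.0106101) = 61.157 dB


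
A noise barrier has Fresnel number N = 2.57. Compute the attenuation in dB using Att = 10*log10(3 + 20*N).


3 + 20*N = 3 + 20*2.57 = 54.4
Att = 10*log10(54.4) = 17.356 dB


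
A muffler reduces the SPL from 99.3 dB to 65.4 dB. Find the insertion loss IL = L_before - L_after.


Insertion loss = SPL without muffler - SPL with muffler
IL = 99.3 - 65.4 = 33.9 dB


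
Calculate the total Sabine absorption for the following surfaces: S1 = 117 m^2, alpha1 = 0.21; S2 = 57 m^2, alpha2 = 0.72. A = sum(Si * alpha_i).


117 * 0.21 = 24.57
57 * 0.72 = 41.04
A_total = 24.57 + 41.04 = 65.61 m^2


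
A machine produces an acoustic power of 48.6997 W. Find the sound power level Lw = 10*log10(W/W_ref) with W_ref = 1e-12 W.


W / W_ref = 48.6997 / 1e-12 = 4.86997e+13
Lw = 10 * log10(4.86997e+13) = 136.88 dB


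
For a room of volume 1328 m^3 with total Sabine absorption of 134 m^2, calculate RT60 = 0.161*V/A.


RT60 = 0.161 * 1328 / 134 = 1.5956 s


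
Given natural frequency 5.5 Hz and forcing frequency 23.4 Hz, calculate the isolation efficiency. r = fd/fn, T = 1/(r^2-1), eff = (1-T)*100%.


r = 23.4 / 5.5 = 4.25455
r^2 - 1 = 4.25455^2 - 1 = 17.1012
T = 1/17.1012 = 0.0584754
Efficiency = (1 - 0.0584754)*100 = 94.152 %


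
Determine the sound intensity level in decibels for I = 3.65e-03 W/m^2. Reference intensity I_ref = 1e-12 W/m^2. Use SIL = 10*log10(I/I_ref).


I / I_ref = 3.65e-03 / 1e-12 = 3.65e+09
SIL = 10 * log10(3.65e+09) = 95.623 dB


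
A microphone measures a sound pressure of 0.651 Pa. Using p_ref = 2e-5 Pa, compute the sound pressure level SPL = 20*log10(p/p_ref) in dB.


p / p_ref = 0.651 / 2e-5 = 32550
SPL = 20 * log10(32550) = 90.251 dB


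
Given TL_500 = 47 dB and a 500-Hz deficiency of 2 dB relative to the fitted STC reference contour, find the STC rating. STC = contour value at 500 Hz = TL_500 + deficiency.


By ASTM E413, STC = value of the fitted reference contour at 500 Hz.
Contour value at 500 Hz = TL_500 + deficiency = 47 + 2 = 49
STC = 49


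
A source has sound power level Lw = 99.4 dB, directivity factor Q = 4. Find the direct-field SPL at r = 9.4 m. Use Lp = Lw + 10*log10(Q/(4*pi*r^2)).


4*pi*r^2 = 4*pi*9.4^2 = 1110.36 m^2
Q / (4*pi*r^2) = 4 / 1110.36 = 0.00360244
Lp = 99.4 + 10*log10(0.00360244) = 74.966 dB


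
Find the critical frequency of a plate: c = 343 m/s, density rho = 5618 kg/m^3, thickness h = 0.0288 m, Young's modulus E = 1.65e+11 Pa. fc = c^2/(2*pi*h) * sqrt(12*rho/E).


12*rho/E = 12*5618/1.65e+11 = 4.08582e-07
sqrt(12*rho/E) = sqrt(4.08582e-07) = 0.000639204
c^2/(2*pi*h) = 343^2/(2*pi*0.0288) = 650153
fc = 650153 * 0.000639204 = 415.58 Hz


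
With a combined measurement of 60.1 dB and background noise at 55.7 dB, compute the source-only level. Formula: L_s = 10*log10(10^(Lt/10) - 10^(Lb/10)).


10^(60.1/10) = 1.02329e+06
10^(55.7/10) = 371535
Difference = 1.02329e+06 - 371535 = 651755
L_source = 10*log10(651755) = 58.141 dB


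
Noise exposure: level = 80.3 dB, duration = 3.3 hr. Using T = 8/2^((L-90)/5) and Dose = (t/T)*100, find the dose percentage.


T_allowed = 8 / 2^((80.3 - 90)/5) = 30.6965 hr
Dose = 3.3 / 30.6965 * 100 = 10.75 %


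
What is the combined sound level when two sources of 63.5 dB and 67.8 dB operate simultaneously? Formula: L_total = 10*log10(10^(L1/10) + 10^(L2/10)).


10^(63.5/10) = 2.23872e+06
10^(67.8/10) = 6.0256e+06
Sum = 2.23872e+06 + 6.0256e+06 = 8.26432e+06
L_total = 10*log10(8.26432e+06) = 69.172 dB


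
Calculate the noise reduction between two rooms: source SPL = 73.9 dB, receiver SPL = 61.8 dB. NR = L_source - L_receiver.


NR = L_source - L_receiver (difference between source and receiving room levels)
NR = 73.9 - 61.8 = 12.1 dB


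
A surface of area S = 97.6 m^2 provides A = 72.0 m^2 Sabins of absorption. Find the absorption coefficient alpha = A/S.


Absorption coefficient = absorbed power / incident power
alpha = A / S = 72.0 / 97.6 = 0.7377


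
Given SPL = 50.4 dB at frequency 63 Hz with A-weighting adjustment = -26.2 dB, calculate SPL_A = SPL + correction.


A-weighting table: 63 Hz -> -26.2 dB correction
SPL_A = SPL + correction = 50.4 + (-26.2) = 24.2 dBA


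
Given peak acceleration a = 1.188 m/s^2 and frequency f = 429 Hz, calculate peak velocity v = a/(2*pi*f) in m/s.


omega = 2*pi*f = 2*pi*429 = 2695.49 rad/s
v = a / omega = 1.188 / 2695.49 = 0.00044074 m/s


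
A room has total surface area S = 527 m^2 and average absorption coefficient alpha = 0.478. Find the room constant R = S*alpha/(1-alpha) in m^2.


R = 527 * 0.478 / (1 - 0.478) = 482.58 m^2


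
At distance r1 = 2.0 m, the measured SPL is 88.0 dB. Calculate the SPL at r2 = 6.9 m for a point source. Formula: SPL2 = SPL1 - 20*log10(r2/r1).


r2/r1 = 6.9/2.0 = 3.45
Correction = 20*log10(3.45) = 10.7564 dB
SPL2 = 88.0 - 10.7564 = 77.244 dB


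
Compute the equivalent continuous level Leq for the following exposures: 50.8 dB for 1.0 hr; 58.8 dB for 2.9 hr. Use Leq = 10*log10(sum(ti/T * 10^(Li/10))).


T_total = 1.0 + 2.9 = 3.9 hr
(1.0/3.9) * 10^(50.8/10) = 30827.3
(2.9/3.9) * 10^(58.8/10) = 564071
Sum = 30827.3 + 564071 = 594898
Leq = 10*log10(594898) = 57.744 dB


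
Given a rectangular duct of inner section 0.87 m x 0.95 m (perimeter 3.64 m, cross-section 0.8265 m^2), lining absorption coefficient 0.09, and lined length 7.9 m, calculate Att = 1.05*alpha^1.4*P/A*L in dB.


alpha^1.4 = 0.09^1.4 = 0.034351
Attenuation rate = 1.05 * alpha^1.4 * P / A
= 1.05 * 0.034351 * 3.64 / 0.8265 = 0.15885 dB/m
Total Att = 0.15885 * 7.9 = 1.2549 dB


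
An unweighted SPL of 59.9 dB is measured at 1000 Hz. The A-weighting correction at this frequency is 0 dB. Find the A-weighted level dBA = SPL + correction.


A-weighting table: 1000 Hz -> 0 dB correction
SPL_A = SPL + correction = 59.9 + (0) = 59.9 dBA


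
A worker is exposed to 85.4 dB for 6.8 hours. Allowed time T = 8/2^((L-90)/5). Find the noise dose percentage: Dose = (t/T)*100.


T_allowed = 8 / 2^((85.4 - 90)/5) = 15.1369 hr
Dose = 6.8 / 15.1369 * 100 = 44.923 %


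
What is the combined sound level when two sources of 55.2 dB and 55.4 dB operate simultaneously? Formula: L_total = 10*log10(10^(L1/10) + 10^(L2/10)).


10^(55.2/10) = 331131
10^(55.4/10) = 346737
Sum = 331131 + 346737 = 677868
L_total = 10*log10(677868) = 58.311 dB


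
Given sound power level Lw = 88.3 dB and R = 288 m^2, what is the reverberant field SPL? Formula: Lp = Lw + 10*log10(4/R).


4/R = 4/288 = 0.0138889
Lp = 88.3 + 10*log10(0.0138889) = 69.727 dB


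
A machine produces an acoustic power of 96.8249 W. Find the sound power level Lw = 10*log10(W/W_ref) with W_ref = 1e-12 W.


W / W_ref = 96.8249 / 1e-12 = 9.68249e+13
Lw = 10 * log10(9.68249e+13) = 139.86 dB


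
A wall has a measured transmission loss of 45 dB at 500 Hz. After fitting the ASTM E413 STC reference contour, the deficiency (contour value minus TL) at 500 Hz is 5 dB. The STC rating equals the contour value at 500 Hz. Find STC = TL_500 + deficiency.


By ASTM E413, STC = value of the fitted reference contour at 500 Hz.
Contour value at 500 Hz = TL_500 + deficiency = 45 + 5 = 50
STC = 50


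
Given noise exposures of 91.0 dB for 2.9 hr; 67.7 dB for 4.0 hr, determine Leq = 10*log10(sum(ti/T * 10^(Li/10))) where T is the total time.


T_total = 2.9 + 4.0 = 6.9 hr
(2.9/6.9) * 10^(91.0/10) = 5.29114e+08
(4.0/6.9) * 10^(67.7/10) = 3.41359e+06
Sum = 5.29114e+08 + 3.41359e+06 = 5.32528e+08
Leq = 10*log10(5.32528e+08) = 87.263 dB


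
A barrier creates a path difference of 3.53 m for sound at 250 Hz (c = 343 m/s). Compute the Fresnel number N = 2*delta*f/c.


N = 2*delta*f/c = 2*delta/lambda, where lambda = c/f
lambda = 343 / 250 = 1.372 m
N = 2 * 3.53 / 1.372 = 5.1458


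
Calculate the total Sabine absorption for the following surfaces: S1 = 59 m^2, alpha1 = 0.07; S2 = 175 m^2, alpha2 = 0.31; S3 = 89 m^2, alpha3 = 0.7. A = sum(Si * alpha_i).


59 * 0.07 = 4.13
175 * 0.31 = 54.25
89 * 0.7 = 62.3
A_total = 4.13 + 54.25 + 62.3 = 120.68 m^2


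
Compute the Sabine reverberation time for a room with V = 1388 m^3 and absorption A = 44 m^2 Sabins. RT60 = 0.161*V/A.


RT60 = 0.161 * 1388 / 44 = 5.0788 s


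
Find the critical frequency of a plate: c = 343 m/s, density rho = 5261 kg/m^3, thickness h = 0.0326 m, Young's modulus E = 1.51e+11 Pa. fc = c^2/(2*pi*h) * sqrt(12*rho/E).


12*rho/E = 12*5261/1.51e+11 = 4.18093e-07
sqrt(12*rho/E) = sqrt(4.18093e-07) = 0.000646601
c^2/(2*pi*h) = 343^2/(2*pi*0.0326) = 574369
fc = 574369 * 0.000646601 = 371.39 Hz


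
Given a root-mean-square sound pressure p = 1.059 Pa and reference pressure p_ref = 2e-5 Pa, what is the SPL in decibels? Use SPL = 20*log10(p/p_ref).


p / p_ref = 1.059 / 2e-5 = 52950
SPL = 20 * log10(52950) = 94.477 dB


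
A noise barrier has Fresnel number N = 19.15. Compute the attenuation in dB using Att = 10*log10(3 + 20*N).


3 + 20*N = 3 + 20*19.15 = 386
Att = 10*log10(386) = 25.866 dB


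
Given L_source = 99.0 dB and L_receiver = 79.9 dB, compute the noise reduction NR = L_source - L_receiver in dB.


NR = L_source - L_receiver (difference between source and receiving room levels)
NR = 99.0 - 79.9 = 19.1 dB


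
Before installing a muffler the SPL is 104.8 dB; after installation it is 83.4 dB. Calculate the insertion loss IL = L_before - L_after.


Insertion loss = SPL without muffler - SPL with muffler
IL = 104.8 - 83.4 = 21.4 dB


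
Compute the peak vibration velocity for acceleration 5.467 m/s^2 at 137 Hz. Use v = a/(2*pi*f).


omega = 2*pi*f = 2*pi*137 = 860.796 rad/s
v = a / omega = 5.467 / 860.796 = 0.0063511 m/s


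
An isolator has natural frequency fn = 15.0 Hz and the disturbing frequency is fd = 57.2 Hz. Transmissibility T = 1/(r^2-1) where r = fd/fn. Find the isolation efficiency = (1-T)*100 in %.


r = 57.2 / 15.0 = 3.81333
r^2 - 1 = 3.81333^2 - 1 = 13.5415
T = 1/13.5415 = 0.0738471
Efficiency = (1 - 0.0738471)*100 = 92.615 %


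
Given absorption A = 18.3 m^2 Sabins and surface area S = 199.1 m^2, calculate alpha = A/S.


Absorption coefficient = absorbed power / incident power
alpha = A / S = 18.3 / 199.1 = 0.091914


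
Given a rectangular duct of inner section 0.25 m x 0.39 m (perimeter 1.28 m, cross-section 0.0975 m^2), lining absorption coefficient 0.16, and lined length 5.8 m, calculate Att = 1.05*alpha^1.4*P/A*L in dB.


alpha^1.4 = 0.16^1.4 = 0.076872
Attenuation rate = 1.05 * alpha^1.4 * P / A
= 1.05 * 0.076872 * 1.28 / 0.0975 = 1.05965 dB/m
Total Att = 1.05965 * 5.8 = 6.146 dB


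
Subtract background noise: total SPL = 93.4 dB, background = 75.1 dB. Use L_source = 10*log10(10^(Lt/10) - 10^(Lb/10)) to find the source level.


10^(93.4/10) = 2.18776e+09
10^(75.1/10) = 3.23594e+07
Difference = 2.18776e+09 - 3.23594e+07 = 2.1554e+09
L_source = 10*log10(2.1554e+09) = 93.335 dB


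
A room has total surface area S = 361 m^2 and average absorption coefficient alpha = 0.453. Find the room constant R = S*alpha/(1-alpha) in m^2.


R = 361 * 0.453 / (1 - 0.453) = 298.96 m^2


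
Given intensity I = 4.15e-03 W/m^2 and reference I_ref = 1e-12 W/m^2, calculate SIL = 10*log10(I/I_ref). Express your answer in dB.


I / I_ref = 4.15e-03 / 1e-12 = 4.15e+09
SIL = 10 * log10(4.15e+09) = 96.18 dB


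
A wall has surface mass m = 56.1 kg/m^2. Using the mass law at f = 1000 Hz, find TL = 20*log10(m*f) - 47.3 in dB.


m * f = 56.1 * 1000 = 56100
20*log10(56100) = 94.9793 dB
TL = 94.9793 - 47.3 = 47.679 dB


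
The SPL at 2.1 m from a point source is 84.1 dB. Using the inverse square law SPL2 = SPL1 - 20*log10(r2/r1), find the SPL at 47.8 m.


r2/r1 = 47.8/2.1 = 22.7619
Correction = 20*log10(22.7619) = 27.1442 dB
SPL2 = 84.1 - 27.1442 = 56.956 dB


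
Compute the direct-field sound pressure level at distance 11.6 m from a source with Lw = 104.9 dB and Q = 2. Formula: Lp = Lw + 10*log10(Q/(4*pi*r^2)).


4*pi*r^2 = 4*pi*11.6^2 = 1690.93 m^2
Q / (4*pi*r^2) = 2 / 1690.93 = 0.00118278
Lp = 104.9 + 10*log10(0.00118278) = 75.629 dB


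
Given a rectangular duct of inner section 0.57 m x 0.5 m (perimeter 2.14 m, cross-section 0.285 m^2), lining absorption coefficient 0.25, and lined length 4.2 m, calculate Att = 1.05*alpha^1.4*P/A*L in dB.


alpha^1.4 = 0.25^1.4 = 0.143587
Attenuation rate = 1.05 * alpha^1.4 * P / A
= 1.05 * 0.143587 * 2.14 / 0.285 = 1.13207 dB/m
Total Att = 1.13207 * 4.2 = 4.7547 dB


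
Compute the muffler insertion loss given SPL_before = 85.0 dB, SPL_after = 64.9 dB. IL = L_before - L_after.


Insertion loss = SPL without muffler - SPL with muffler
IL = 85.0 - 64.9 = 20.1 dB


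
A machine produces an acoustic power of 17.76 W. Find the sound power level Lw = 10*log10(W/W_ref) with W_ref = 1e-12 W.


W / W_ref = 17.76 / 1e-12 = 1.776e+13
Lw = 10 * log10(1.776e+13) = 132.49 dB


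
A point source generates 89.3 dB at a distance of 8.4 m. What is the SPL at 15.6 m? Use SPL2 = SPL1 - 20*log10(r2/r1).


r2/r1 = 15.6/8.4 = 1.85714
Correction = 20*log10(1.85714) = 5.37689 dB
SPL2 = 89.3 - 5.37689 = 83.923 dB


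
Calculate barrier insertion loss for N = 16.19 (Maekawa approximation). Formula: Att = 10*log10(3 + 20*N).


3 + 20*N = 3 + 20*16.19 = 326.8
Att = 10*log10(326.8) = 25.143 dB


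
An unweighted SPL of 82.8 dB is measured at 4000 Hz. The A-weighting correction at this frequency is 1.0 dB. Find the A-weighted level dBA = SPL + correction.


A-weighting table: 4000 Hz -> 1.0 dB correction
SPL_A = SPL + correction = 82.8 + (1.0) = 83.8 dBA


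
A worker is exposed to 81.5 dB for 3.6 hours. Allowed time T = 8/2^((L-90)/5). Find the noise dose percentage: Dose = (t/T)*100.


T_allowed = 8 / 2^((81.5 - 90)/5) = 25.9921 hr
Dose = 3.6 / 25.9921 * 100 = 13.85 %


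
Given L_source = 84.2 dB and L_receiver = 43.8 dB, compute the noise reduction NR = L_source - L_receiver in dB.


NR = L_source - L_receiver (difference between source and receiving room levels)
NR = 84.2 - 43.8 = 40.4 dB


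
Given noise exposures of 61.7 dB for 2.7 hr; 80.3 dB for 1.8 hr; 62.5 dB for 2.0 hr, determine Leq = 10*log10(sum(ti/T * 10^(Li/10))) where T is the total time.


T_total = 2.7 + 1.8 + 2.0 = 6.5 hr
(2.7/6.5) * 10^(61.7/10) = 614399
(1.8/6.5) * 10^(80.3/10) = 2.96728e+07
(2.0/6.5) * 10^(62.5/10) = 547163
Sum = 614399 + 2.96728e+07 + 547163 = 3.08344e+07
Leq = 10*log10(3.08344e+07) = 74.89 dB
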